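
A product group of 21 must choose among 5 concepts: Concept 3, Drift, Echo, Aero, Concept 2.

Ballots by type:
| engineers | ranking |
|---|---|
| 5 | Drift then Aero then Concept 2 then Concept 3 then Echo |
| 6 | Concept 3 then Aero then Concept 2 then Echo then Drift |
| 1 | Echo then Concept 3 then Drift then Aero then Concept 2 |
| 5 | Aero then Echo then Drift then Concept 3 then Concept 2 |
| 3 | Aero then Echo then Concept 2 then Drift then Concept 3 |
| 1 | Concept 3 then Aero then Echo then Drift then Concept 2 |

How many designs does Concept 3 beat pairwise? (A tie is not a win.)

2

Concept 3 against each rival (21 engineers):
Concept 3 vs Drift: 8 to 13, Drift.
Concept 3 vs Echo: Concept 3, 12–9.
Concept 3–Aero: Aero 13–8.
Concept 3 vs Concept 2: 6+1+5+1 = 13 for Concept 3, 8 for Concept 2 — Concept 3 by 13–8.
Concept 3 beats Echo, Concept 2; loses to Drift, Aero — 2 pairwise wins.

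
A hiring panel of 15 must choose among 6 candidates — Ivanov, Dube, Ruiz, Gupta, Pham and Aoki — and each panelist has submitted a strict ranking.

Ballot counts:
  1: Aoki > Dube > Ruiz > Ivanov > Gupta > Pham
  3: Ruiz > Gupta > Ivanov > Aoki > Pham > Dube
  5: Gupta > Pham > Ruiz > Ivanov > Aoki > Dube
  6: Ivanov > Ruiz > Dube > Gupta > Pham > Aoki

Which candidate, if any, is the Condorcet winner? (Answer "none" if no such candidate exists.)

Ruiz

Pairwise majorities:
Ivanov vs Dube: 14 to 1, Ivanov.
Ivanov vs Ruiz: Ivanov preferred on 6 ballots; Ruiz wins 9–6.
Ivanov vs Gupta: Ivanov is ranked higher on 1+6 = 7 ballots, Gupta on 8. Gupta wins 8–7.
Ivanov vs Pham: 10 to 5, Ivanov.
Ivanov vs Aoki: 3+5+6 = 14 for Ivanov, 1 for Aoki — Ivanov by 14–1.
Dube vs Ruiz: 1 for Dube, 14 for Ruiz — Ruiz by 14–1.
Dube vs Gupta: Dube preferred on 1+6 = 7 ballots; Gupta wins 8–7.
Dube vs Pham: 1+6 = 7 for Dube, 8 for Pham — Pham by 8–7.
Dube vs Aoki: Dube is ranked higher on 6 ballots, Aoki on 9. Aoki wins 9–6.
Ruiz vs Gupta: 10 to 5, Ruiz.
Ruiz vs Pham: Ruiz is ranked higher on 1+3+6 = 10 ballots, Pham on 5. Ruiz wins 10–5.
Ruiz vs Aoki: Ruiz is ranked higher on 3+5+6 = 14 ballots, Aoki on 1. Ruiz wins 14–1.
Gupta vs Pham: 1+3+5+6 = 15 for Gupta, 0 for Pham — Gupta by 15–0.
Gupta vs Aoki: Gupta preferred on 3+5+6 = 14 ballots; Gupta wins 14–1.
Pham vs Aoki: Pham is ranked higher on 5+6 = 11 ballots, Aoki on 4. Pham wins 11–4.
Only Ruiz has no losses; Ruiz is the Condorcet winner.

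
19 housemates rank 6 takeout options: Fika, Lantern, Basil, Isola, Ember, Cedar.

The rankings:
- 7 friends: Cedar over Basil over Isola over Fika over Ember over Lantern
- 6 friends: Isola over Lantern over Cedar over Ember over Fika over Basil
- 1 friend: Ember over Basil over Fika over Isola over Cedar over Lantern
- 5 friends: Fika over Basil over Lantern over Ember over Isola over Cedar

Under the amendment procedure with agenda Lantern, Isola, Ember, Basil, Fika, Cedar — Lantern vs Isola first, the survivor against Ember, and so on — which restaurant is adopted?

Cedar

Round 1: Lantern vs Isola — 5–14, Isola advances.
Round 2: Isola vs Ember — 13–6, Isola advances.
Round 3: Isola vs Basil — 6–13, Basil advances.
Round 4: Basil vs Fika — 8–11, Fika advances.
Round 5: Fika vs Cedar — 6–13, Cedar advances.
Cedar survives the agenda.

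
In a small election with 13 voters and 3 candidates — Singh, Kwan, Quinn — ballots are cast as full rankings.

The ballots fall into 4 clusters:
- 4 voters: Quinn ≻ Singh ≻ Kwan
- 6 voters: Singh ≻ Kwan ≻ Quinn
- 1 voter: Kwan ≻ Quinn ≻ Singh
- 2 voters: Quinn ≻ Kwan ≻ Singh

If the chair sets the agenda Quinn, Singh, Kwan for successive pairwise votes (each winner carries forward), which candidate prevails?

Round 1: Quinn vs Singh — 7–6, Quinn advances.
Round 2: Quinn vs Kwan — 6–7, Kwan advances.
The agenda winner is Kwan.

Kwan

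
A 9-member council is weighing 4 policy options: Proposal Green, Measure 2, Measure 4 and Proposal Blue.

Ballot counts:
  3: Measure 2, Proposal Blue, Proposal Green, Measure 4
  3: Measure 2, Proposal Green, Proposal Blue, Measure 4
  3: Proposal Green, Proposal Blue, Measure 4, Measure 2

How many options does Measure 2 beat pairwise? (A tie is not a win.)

Measure 2 against each rival (9 council members):
Measure 2 vs Proposal Green: Measure 2 preferred on 3+3 = 6 ballots; Measure 2 wins 6–3.
Measure 2 vs Measure 4: 6 to 3, Measure 2.
Measure 2 vs Proposal Blue: Measure 2 preferred on 3+3 = 6 ballots; Measure 2 wins 6–3.
Measure 2 beats Proposal Green, Measure 4, Proposal Blue — 3 pairwise wins.

3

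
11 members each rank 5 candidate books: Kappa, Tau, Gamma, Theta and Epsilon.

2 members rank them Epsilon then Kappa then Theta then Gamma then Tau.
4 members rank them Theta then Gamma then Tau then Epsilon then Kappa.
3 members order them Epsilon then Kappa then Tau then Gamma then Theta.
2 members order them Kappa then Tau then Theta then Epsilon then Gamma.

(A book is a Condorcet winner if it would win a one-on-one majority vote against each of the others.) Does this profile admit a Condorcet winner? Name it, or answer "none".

Check each pair by majority over 11 ballots:
Kappa vs Tau: Kappa is ranked higher on 2+3+2 = 7 ballots, Tau on 4. Kappa wins 7–4.
Kappa vs Gamma: Kappa wins 7–4.
Kappa vs Theta: Kappa wins 7–4.
Kappa vs Epsilon: 2 for Kappa, 9 for Epsilon — Epsilon by 9–2.
Tau vs Gamma: Gamma wins 6–5.
Tau–Theta: Theta 6–5.
Tau vs Epsilon: Tau wins 6–5.
Gamma vs Theta: Theta wins 8–3.
Gamma vs Epsilon: 4 for Gamma, 7 for Epsilon — Epsilon by 7–4.
Theta vs Epsilon: 6 to 5, Theta.
Every book loses at least once (Kappa loses to Epsilon; Tau loses to Kappa; Gamma loses to Kappa; Theta loses to Kappa; Epsilon loses to Tau). The majority relation contains the cycle Kappa beats Tau beats Epsilon beats Kappa, so there is no Condorcet winner.

none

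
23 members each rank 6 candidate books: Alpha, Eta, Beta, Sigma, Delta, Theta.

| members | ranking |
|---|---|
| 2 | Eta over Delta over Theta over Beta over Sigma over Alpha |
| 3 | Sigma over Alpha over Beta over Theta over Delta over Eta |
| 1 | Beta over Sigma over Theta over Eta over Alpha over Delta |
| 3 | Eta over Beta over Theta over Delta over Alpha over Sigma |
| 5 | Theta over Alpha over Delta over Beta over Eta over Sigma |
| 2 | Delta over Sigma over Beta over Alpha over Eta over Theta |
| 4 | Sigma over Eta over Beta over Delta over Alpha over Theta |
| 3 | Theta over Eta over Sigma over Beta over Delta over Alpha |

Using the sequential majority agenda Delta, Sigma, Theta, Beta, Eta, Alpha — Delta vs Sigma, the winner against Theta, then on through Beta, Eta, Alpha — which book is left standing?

Round 1: Delta vs Sigma — 12–11, Delta advances.
Round 2: Delta vs Theta — 8–15, Theta advances.
Round 3: Theta vs Beta — 10–13, Beta advances.
Round 4: Beta vs Eta — 11–12, Eta advances.
Round 5: Eta vs Alpha — 13–10, Eta advances.
The agenda winner is Eta.

Eta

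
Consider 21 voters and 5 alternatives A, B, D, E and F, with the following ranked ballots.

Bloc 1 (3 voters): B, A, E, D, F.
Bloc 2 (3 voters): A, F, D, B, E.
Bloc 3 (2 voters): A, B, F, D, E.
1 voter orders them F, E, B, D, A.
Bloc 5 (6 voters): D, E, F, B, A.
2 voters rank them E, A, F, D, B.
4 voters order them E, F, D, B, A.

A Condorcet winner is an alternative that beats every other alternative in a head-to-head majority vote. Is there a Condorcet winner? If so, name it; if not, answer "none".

none

Pairwise majorities:
A–B: B 14–7.
A–D: D 11–10.
A vs E: E, 13–8.
A vs F: F wins 11–10.
B vs D: 3+2+1 = 6 for B, 15 for D — D by 15–6.
B vs E: B preferred on 3+3+2 = 8 ballots; E wins 13–8.
B vs F: F wins 16–5.
D–E: D 11–10.
D–F: F 12–9.
E vs F: E wins 15–6.
Every alternative loses at least once (A loses to B; B loses to D; D loses to F; E loses to D; F loses to E). The majority relation contains the cycle D > E > F > D, so there is no Condorcet winner.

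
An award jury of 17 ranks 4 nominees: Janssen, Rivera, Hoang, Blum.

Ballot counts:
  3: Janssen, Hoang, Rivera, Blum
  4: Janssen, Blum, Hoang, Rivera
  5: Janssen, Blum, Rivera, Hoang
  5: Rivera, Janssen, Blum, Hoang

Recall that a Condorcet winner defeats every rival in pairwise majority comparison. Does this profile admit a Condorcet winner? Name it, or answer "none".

Head-to-head results (17 jurors):
Janssen–Rivera: Janssen 12–5.
Janssen vs Hoang: Janssen wins 17–0.
Janssen vs Blum: Janssen wins 17–0.
Rivera vs Hoang: Rivera, 10–7.
Rivera vs Blum: Blum, 9–8.
Hoang–Blum: Blum 14–3.
Janssen beats each of Rivera, Hoang, Blum — Janssen is the Condorcet winner.

Janssen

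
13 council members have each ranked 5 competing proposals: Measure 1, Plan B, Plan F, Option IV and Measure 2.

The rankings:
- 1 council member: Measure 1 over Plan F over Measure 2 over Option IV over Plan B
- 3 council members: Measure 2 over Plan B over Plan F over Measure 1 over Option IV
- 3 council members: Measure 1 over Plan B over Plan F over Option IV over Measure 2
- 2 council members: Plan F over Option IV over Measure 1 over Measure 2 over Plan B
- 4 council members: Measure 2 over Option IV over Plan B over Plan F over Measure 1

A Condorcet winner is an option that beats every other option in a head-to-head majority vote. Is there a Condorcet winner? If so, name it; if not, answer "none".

Measure 2

Head-to-head results (13 council members):
Measure 1 vs Plan B: Plan B wins 7–6.
Measure 1 vs Plan F: Measure 1 is ranked higher on 1+3 = 4 ballots, Plan F on 9. Plan F wins 9–4.
Measure 1 vs Option IV: Measure 1 preferred on 1+3+3 = 7 ballots; Measure 1 wins 7–6.
Measure 1 vs Measure 2: Measure 1 is ranked higher on 1+3+2 = 6 ballots, Measure 2 on 7. Measure 2 wins 7–6.
Plan B vs Plan F: Plan B, 10–3.
Plan B vs Option IV: Plan B preferred on 3+3 = 6 ballots; Option IV wins 7–6.
Plan B vs Measure 2: Plan B preferred on 3 ballots; Measure 2 wins 10–3.
Plan F vs Option IV: Plan F, 9–4.
Plan F vs Measure 2: 6 to 7, Measure 2.
Option IV vs Measure 2: Option IV preferred on 3+2 = 5 ballots; Measure 2 wins 8–5.
Measure 2 defeats every rival head-to-head and is the Condorcet winner.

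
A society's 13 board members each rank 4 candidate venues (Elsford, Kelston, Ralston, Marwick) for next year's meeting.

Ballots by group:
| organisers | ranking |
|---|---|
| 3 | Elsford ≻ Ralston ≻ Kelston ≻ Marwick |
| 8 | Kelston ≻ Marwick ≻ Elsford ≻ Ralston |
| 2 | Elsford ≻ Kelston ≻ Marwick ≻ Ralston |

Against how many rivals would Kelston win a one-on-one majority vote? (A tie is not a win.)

3

Kelston against each rival (13 organisers):
Kelston–Elsford: Kelston 8–5.
Kelston vs Ralston: Kelston preferred on 8+2 = 10 ballots; Kelston wins 10–3.
Kelston vs Marwick: 3+8+2 = 13 for Kelston, 0 for Marwick — Kelston by 13–0.
Kelston beats Elsford, Ralston, Marwick — 3 pairwise wins.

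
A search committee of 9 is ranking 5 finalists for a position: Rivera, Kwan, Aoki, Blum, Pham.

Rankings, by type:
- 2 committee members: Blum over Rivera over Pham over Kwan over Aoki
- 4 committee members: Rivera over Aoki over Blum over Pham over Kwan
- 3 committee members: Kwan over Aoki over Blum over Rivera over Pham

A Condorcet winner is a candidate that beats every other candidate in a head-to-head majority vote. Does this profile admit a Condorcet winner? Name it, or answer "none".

none

Pairwise majorities:
Rivera vs Kwan: Rivera preferred on 2+4 = 6 ballots; Rivera wins 6–3.
Rivera vs Aoki: Rivera is ranked higher on 2+4 = 6 ballots, Aoki on 3. Rivera wins 6–3.
Rivera vs Blum: 4 for Rivera, 5 for Blum — Blum by 5–4.
Rivera vs Pham: Rivera preferred on 2+4+3 = 9 ballots; Rivera wins 9–0.
Kwan vs Aoki: 2+3 = 5 for Kwan, 4 for Aoki — Kwan by 5–4.
Kwan vs Blum: 3 for Kwan, 6 for Blum — Blum by 6–3.
Kwan vs Pham: Kwan is ranked higher on 3 ballots, Pham on 6. Pham wins 6–3.
Aoki vs Blum: 4+3 = 7 for Aoki, 2 for Blum — Aoki by 7–2.
Aoki vs Pham: 4+3 = 7 for Aoki, 2 for Pham — Aoki by 7–2.
Blum vs Pham: Blum is ranked higher on 2+4+3 = 9 ballots, Pham on 0. Blum wins 9–0.
Each candidate drops at least one matchup (Rivera loses to Blum; Kwan loses to Rivera; Aoki loses to Rivera; Blum loses to Aoki; Pham loses to Rivera); the cycle Rivera > Aoki > Blum > Rivera rules out a Condorcet winner.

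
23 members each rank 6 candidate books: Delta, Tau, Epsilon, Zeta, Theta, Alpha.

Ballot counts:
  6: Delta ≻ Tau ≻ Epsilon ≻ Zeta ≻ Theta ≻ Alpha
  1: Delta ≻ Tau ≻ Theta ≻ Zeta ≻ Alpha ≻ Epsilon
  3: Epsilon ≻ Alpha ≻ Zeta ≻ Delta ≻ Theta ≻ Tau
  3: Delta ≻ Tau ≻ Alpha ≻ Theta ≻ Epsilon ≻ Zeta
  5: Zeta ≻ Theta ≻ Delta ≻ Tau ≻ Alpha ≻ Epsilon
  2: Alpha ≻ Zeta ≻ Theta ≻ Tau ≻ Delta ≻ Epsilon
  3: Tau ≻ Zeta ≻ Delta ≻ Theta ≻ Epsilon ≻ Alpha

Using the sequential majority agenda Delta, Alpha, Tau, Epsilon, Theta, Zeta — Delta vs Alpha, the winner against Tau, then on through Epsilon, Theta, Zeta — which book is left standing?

Round 1: Delta vs Alpha — 18–5, Delta advances.
Round 2: Delta vs Tau — 18–5, Delta advances.
Round 3: Delta vs Epsilon — 20–3, Delta advances.
Round 4: Delta vs Theta — 16–7, Delta advances.
Round 5: Delta vs Zeta — 10–13, Zeta advances.
Zeta survives the agenda.

Zeta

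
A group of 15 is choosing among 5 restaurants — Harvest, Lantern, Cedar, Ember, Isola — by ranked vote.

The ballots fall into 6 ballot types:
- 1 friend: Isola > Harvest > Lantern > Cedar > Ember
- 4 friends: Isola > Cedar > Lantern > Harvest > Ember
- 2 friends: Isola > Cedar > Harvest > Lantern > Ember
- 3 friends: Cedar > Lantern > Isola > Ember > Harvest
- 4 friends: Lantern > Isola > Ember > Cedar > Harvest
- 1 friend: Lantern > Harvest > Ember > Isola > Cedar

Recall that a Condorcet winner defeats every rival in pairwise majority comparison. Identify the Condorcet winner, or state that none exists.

none

Check each pair by majority over 15 ballots:
Harvest–Lantern: Lantern 12–3.
Harvest–Cedar: Cedar 13–2.
Harvest vs Ember: Harvest, 8–7.
Harvest vs Isola: Isola, 14–1.
Lantern vs Cedar: Cedar wins 9–6.
Lantern–Ember: Lantern 15–0.
Lantern vs Isola: Lantern wins 8–7.
Cedar vs Ember: Cedar wins 10–5.
Cedar vs Isola: Isola, 12–3.
Ember vs Isola: Isola wins 14–1.
Every restaurant loses at least once (Harvest loses to Lantern; Lantern loses to Cedar; Cedar loses to Isola; Ember loses to Harvest; Isola loses to Lantern). The majority relation contains the cycle Lantern > Isola > Cedar > Lantern, so there is no Condorcet winner.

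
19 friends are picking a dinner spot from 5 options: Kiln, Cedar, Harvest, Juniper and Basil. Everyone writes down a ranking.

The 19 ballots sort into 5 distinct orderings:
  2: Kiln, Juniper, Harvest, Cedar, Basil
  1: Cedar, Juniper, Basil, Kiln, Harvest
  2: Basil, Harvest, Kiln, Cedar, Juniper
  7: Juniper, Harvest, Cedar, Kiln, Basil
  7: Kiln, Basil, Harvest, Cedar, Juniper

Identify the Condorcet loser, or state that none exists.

none

Head-to-head results (19 friends):
Kiln vs Cedar: 2+2+7 = 11 for Kiln, 8 for Cedar — Kiln by 11–8.
Kiln vs Harvest: Kiln is ranked higher on 2+1+7 = 10 ballots, Harvest on 9. Kiln wins 10–9.
Kiln–Juniper: Kiln 11–8.
Kiln vs Basil: Kiln preferred on 2+7+7 = 16 ballots; Kiln wins 16–3.
Cedar vs Harvest: 1 for Cedar, 18 for Harvest — Harvest by 18–1.
Cedar–Juniper: Cedar 10–9.
Cedar vs Basil: 10 to 9, Cedar.
Harvest vs Juniper: Juniper wins 10–9.
Harvest vs Basil: Basil, 10–9.
Juniper–Basil: Juniper 10–9.
No restaurant is winless: Kiln beats Cedar; Cedar beats Juniper; Harvest beats Cedar; Juniper beats Harvest; Basil beats Harvest. There is no Condorcet loser.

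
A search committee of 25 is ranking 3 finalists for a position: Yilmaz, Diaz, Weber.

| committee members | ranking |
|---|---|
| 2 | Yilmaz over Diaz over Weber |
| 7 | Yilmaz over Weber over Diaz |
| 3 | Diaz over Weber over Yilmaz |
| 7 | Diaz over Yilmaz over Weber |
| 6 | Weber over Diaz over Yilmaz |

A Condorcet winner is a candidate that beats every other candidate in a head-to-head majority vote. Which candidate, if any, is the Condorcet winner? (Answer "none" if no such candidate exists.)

Check each pair by majority over 25 ballots:
Yilmaz vs Diaz: Yilmaz is ranked higher on 2+7 = 9 ballots, Diaz on 16. Diaz wins 16–9.
Yilmaz vs Weber: Yilmaz is ranked higher on 2+7+7 = 16 ballots, Weber on 9. Yilmaz wins 16–9.
Diaz vs Weber: Weber wins 13–12.
No candidate is unbeaten: Yilmaz loses to Diaz; Diaz loses to Weber; Weber loses to Yilmaz. In particular Yilmaz > Weber > Diaz > Yilmaz is a majority cycle — no Condorcet winner exists.

none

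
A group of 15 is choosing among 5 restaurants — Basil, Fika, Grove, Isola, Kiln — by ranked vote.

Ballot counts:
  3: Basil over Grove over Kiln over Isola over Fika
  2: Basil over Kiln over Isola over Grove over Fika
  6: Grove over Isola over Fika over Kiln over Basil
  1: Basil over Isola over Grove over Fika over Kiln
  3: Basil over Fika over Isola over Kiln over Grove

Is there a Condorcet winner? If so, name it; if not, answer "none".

Basil

Pairwise majorities:
Basil–Fika: Basil 9–6.
Basil vs Grove: Basil, 9–6.
Basil vs Isola: Basil, 9–6.
Basil vs Kiln: Basil, 9–6.
Fika vs Grove: Grove, 12–3.
Fika–Isola: Isola 12–3.
Fika vs Kiln: Fika, 10–5.
Grove vs Isola: Grove wins 9–6.
Grove–Kiln: Grove 10–5.
Isola vs Kiln: Isola wins 10–5.
Basil beats each of Fika, Grove, Isola, Kiln — Basil is the Condorcet winner.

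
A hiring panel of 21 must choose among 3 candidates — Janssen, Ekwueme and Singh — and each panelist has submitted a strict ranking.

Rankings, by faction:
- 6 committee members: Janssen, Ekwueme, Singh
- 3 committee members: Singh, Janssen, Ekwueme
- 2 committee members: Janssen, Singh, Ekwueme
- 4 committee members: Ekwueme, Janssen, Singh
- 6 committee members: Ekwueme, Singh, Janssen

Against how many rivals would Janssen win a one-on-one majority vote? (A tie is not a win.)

Janssen against each rival (21 committee members):
Janssen vs Ekwueme: Janssen preferred on 6+3+2 = 11 ballots; Janssen wins 11–10.
Janssen vs Singh: Janssen preferred on 6+2+4 = 12 ballots; Janssen wins 12–9.
Janssen beats Ekwueme, Singh — 2 pairwise wins.

2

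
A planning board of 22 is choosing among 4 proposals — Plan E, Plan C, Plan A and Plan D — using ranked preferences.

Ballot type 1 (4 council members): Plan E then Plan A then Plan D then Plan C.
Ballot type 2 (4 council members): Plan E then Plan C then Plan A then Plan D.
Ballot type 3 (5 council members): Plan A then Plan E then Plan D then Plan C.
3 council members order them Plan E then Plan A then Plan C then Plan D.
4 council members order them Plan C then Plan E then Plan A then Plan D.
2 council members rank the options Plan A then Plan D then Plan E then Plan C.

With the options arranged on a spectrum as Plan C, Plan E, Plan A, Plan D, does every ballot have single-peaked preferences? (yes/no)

yes

Axis positions: Plan C=1, Plan E=2, Plan A=3, Plan D=4.
Ballot type 1 (peak Plan E at position 2): ranking walks positions 2-3-4-1, expanding outward from the peak — single-peaked.
Ballot type 2 (peak Plan E at position 2): ranking walks positions 2-1-3-4, expanding outward from the peak — single-peaked.
Ballot type 3 (peak Plan A at position 3): ranking walks positions 3-2-4-1, expanding outward from the peak — single-peaked.
Ballot type 4 (peak Plan E at position 2): ranking walks positions 2-3-1-4, expanding outward from the peak — single-peaked.
Ballot type 5 (peak Plan C at position 1): ranking walks positions 1-2-3-4, expanding outward from the peak — single-peaked.
Ballot type 6 (peak Plan A at position 3): ranking walks positions 3-4-2-1, expanding outward from the peak — single-peaked.
Every ranking is single-peaked on this axis.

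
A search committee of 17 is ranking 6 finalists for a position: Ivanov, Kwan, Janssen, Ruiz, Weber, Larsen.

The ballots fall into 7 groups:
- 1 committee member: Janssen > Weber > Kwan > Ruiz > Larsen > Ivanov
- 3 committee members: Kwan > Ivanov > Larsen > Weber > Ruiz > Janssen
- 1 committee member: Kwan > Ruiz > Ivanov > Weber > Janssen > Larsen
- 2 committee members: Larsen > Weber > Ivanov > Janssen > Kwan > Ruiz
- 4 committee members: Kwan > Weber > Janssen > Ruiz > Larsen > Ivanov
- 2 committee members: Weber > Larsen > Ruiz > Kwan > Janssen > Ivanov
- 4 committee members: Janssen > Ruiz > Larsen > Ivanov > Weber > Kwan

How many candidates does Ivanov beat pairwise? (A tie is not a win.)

0

Ivanov against each rival (17 committee members):
Ivanov vs Kwan: 2+4 = 6 for Ivanov, 11 for Kwan — Kwan by 11–6.
Ivanov vs Janssen: 6 to 11, Janssen.
Ivanov vs Ruiz: 5 to 12, Ruiz.
Ivanov vs Weber: 3+1+4 = 8 for Ivanov, 9 for Weber — Weber by 9–8.
Ivanov vs Larsen: Ivanov is ranked higher on 3+1 = 4 ballots, Larsen on 13. Larsen wins 13–4.
Ivanov beats no one; loses to Kwan, Janssen, Ruiz, Weber, Larsen — 0 pairwise wins.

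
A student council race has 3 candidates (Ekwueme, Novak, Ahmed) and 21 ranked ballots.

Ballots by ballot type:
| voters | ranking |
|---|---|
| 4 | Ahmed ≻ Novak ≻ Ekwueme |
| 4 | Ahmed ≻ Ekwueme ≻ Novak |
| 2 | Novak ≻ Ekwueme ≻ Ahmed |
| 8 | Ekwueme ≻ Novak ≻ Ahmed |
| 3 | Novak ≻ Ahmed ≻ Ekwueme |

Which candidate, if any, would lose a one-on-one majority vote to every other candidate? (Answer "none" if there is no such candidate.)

Head-to-head results (21 voters):
Ekwueme vs Novak: Ekwueme wins 12–9.
Ekwueme vs Ahmed: Ekwueme is ranked higher on 2+8 = 10 ballots, Ahmed on 11. Ahmed wins 11–10.
Novak vs Ahmed: Novak preferred on 2+8+3 = 13 ballots; Novak wins 13–8.
No candidate is winless: Ekwueme beats Novak; Novak beats Ahmed; Ahmed beats Ekwueme. There is no Condorcet loser.

none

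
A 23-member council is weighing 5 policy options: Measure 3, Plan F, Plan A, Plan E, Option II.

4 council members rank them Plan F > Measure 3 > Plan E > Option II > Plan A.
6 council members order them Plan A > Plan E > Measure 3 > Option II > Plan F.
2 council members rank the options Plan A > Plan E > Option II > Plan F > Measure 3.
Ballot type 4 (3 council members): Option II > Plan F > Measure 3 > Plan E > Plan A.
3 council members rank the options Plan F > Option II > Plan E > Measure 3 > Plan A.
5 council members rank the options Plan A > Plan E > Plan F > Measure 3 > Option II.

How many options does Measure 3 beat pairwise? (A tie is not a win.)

Measure 3 against each rival (23 council members):
Measure 3 vs Plan F: Plan F wins 17–6.
Measure 3 vs Plan A: 10 to 13, Plan A.
Measure 3 vs Plan E: Plan E, 16–7.
Measure 3 vs Option II: Measure 3, 15–8.
Measure 3 beats Option II; loses to Plan F, Plan A, Plan E — 1 pairwise win.

1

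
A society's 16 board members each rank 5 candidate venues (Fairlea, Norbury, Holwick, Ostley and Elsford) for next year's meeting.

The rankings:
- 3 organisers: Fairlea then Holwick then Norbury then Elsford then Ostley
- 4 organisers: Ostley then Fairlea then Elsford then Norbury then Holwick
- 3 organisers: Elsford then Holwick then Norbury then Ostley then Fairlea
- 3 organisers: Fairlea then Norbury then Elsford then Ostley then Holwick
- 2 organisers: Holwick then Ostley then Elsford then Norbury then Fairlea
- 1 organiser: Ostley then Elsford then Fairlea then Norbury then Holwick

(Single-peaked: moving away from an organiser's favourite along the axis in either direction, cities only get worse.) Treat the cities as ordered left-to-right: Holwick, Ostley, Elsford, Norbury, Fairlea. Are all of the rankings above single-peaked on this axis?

no

Axis positions: Holwick=1, Ostley=2, Elsford=3, Norbury=4, Fairlea=5.
Group 1: ranking walks positions 5-1-4-3-2; Holwick is ranked above Norbury even though Norbury lies between Holwick and the peak Fairlea on the axis — preferences dip and rise again. Not single-peaked.
Group 2: ranking walks positions 2-5-3-4-1; Fairlea is ranked above Elsford even though Elsford lies between Fairlea and the peak Ostley on the axis — preferences dip and rise again. Not single-peaked.
Group 3: ranking walks positions 3-1-4-2-5; Holwick is ranked above Ostley even though Ostley lies between Holwick and the peak Elsford on the axis — preferences dip and rise again. Not single-peaked.
Group 4 (peak Fairlea at position 5): ranking walks positions 5-4-3-2-1, expanding outward from the peak — single-peaked.
Group 5 (peak Holwick at position 1): ranking walks positions 1-2-3-4-5, expanding outward from the peak — single-peaked.
Group 6: ranking walks positions 2-3-5-4-1; Fairlea is ranked above Norbury even though Norbury lies between Fairlea and the peak Ostley on the axis — preferences dip and rise again. Not single-peaked.
Group 1 violates single-peakedness, so the profile is not single-peaked on this axis.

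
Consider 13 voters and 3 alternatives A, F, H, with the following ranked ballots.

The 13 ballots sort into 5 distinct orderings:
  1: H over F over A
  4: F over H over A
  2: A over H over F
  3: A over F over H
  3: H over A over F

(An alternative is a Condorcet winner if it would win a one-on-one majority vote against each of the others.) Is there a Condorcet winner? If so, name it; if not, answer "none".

none

Pairwise majorities:
A vs F: 2+3+3 = 8 for A, 5 for F — A by 8–5.
A vs H: A is ranked higher on 2+3 = 5 ballots, H on 8. H wins 8–5.
F vs H: F wins 7–6.
No alternative is unbeaten: A loses to H; F loses to A; H loses to F. In particular A → F → H → A is a majority cycle — no Condorcet winner exists.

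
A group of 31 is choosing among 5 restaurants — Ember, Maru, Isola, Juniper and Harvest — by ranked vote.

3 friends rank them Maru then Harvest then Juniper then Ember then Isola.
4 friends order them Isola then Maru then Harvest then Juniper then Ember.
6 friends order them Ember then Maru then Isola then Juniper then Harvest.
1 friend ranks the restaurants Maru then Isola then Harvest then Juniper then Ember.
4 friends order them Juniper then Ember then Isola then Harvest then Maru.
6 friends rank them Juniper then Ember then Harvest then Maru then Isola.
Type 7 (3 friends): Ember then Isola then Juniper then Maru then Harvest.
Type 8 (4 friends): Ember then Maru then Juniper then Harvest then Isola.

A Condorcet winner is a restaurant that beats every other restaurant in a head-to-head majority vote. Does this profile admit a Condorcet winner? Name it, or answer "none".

Check each pair by majority over 31 ballots:
Ember vs Maru: Ember preferred on 6+4+6+3+4 = 23 ballots; Ember wins 23–8.
Ember vs Isola: 26 to 5, Ember.
Ember vs Juniper: 13 to 18, Juniper.
Ember vs Harvest: Ember is ranked higher on 6+4+6+3+4 = 23 ballots, Harvest on 8. Ember wins 23–8.
Maru vs Isola: Maru is ranked higher on 3+6+1+6+4 = 20 ballots, Isola on 11. Maru wins 20–11.
Maru vs Juniper: 18 to 13, Maru.
Maru vs Harvest: Maru preferred on 3+4+6+1+3+4 = 21 ballots; Maru wins 21–10.
Isola vs Juniper: 14 to 17, Juniper.
Isola vs Harvest: 4+6+1+4+3 = 18 for Isola, 13 for Harvest — Isola by 18–13.
Juniper vs Harvest: 23 to 8, Juniper.
No restaurant is unbeaten: Ember loses to Juniper; Maru loses to Ember; Isola loses to Ember; Juniper loses to Maru; Harvest loses to Ember. In particular Ember → Maru → Juniper → Ember is a majority cycle — no Condorcet winner exists.

none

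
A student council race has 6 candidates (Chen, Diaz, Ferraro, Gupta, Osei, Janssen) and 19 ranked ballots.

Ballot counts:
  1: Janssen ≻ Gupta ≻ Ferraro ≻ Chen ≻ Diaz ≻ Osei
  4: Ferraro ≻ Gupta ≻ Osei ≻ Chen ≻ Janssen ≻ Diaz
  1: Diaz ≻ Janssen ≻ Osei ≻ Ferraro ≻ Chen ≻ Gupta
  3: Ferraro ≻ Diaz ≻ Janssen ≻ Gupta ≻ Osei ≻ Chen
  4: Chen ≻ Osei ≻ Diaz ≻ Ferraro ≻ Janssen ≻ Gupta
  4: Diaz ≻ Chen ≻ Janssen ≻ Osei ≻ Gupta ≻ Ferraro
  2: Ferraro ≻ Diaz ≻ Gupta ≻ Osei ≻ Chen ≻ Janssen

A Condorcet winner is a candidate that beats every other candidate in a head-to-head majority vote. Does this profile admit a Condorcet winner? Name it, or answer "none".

Check each pair by majority over 19 ballots:
Chen–Diaz: Diaz 10–9.
Chen vs Ferraro: Ferraro wins 11–8.
Chen vs Gupta: Gupta wins 10–9.
Chen vs Osei: Osei wins 10–9.
Chen vs Janssen: Chen, 14–5.
Diaz–Ferraro: Ferraro 10–9.
Diaz vs Gupta: Diaz, 14–5.
Diaz vs Osei: Diaz, 11–8.
Diaz vs Janssen: Diaz wins 14–5.
Ferraro vs Gupta: Ferraro, 14–5.
Ferraro–Osei: Ferraro 10–9.
Ferraro–Janssen: Ferraro 13–6.
Gupta vs Osei: Gupta, 10–9.
Gupta–Janssen: Janssen 13–6.
Osei vs Janssen: Osei wins 10–9.
Ferraro wins every pairwise contest, so Ferraro is the Condorcet winner.

Ferraro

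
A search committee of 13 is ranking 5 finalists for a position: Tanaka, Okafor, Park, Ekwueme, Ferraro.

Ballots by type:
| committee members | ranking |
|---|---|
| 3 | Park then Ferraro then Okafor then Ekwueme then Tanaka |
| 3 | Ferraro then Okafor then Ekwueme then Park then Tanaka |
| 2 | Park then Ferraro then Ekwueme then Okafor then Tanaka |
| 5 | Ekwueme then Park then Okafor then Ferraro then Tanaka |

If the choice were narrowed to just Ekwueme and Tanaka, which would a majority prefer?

Ballots ranking Ekwueme above Tanaka: 3 + 3 + 2 + 5 = 13.
Ballots ranking Tanaka above Ekwueme: 13 − 13 = 0.
Ekwueme wins the head-to-head 13–0.

Ekwueme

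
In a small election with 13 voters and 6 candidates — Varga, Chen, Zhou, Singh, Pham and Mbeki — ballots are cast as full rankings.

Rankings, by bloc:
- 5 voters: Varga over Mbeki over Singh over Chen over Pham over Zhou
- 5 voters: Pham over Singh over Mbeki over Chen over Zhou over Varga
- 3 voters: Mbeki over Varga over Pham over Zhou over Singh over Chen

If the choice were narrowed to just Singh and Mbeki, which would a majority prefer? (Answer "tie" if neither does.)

Ballots ranking Singh above Mbeki: 5.
Ballots ranking Mbeki above Singh: 13 − 5 = 8.
Mbeki wins the head-to-head 8–5.

Mbeki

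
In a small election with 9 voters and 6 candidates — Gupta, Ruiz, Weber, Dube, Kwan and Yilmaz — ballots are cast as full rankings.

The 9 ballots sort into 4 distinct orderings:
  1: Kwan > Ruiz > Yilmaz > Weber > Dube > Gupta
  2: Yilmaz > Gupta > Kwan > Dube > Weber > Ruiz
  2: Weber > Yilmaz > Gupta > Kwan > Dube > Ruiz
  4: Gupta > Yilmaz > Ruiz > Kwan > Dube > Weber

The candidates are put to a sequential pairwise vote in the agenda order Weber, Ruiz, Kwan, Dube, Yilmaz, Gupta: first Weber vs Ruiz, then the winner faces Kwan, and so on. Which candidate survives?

Round 1: Weber vs Ruiz — 4–5, Ruiz advances.
Round 2: Ruiz vs Kwan — 4–5, Kwan advances.
Round 3: Kwan vs Dube — 9–0, Kwan advances.
Round 4: Kwan vs Yilmaz — 1–8, Yilmaz advances.
Round 5: Yilmaz vs Gupta — 5–4, Yilmaz advances.
The agenda winner is Yilmaz.

Yilmaz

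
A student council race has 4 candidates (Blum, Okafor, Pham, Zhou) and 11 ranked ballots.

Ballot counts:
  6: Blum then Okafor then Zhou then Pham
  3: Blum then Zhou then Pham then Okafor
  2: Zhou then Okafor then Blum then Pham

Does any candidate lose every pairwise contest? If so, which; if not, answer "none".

Pairwise majorities:
Blum vs Okafor: Blum, 9–2.
Blum–Pham: Blum 11–0.
Blum vs Zhou: 9 to 2, Blum.
Okafor vs Pham: Okafor wins 8–3.
Okafor–Zhou: Okafor 6–5.
Pham vs Zhou: 0 for Pham, 11 for Zhou — Zhou by 11–0.
Only Pham has no wins; Pham is the Condorcet loser.

Pham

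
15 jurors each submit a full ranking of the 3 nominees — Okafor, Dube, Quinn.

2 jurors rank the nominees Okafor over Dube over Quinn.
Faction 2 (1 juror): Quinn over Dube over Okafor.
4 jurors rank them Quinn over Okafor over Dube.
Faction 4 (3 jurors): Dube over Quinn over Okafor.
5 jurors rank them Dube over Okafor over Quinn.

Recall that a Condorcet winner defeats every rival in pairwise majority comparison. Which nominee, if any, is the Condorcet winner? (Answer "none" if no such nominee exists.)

Head-to-head results (15 jurors):
Okafor–Dube: Dube 9–6.
Okafor vs Quinn: Quinn wins 8–7.
Dube vs Quinn: Dube wins 10–5.
Dube wins every pairwise contest, so Dube is the Condorcet winner.

Dube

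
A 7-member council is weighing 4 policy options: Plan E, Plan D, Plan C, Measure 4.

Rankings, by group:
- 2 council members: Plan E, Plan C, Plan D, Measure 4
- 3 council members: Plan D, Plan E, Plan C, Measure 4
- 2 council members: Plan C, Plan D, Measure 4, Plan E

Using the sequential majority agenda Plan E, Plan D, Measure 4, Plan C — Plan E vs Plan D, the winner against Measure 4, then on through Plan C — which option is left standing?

Plan C

Round 1: Plan E vs Plan D — 2–5, Plan D advances.
Round 2: Plan D vs Measure 4 — 7–0, Plan D advances.
Round 3: Plan D vs Plan C — 3–4, Plan C advances.
The agenda winner is Plan C.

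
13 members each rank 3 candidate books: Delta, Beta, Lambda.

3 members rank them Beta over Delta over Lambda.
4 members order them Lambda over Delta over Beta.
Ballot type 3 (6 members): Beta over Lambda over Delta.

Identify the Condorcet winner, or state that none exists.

Pairwise majorities:
Delta–Beta: Beta 9–4.
Delta vs Lambda: Lambda wins 10–3.
Beta vs Lambda: 9 to 4, Beta.
Beta defeats every rival head-to-head and is the Condorcet winner.

Beta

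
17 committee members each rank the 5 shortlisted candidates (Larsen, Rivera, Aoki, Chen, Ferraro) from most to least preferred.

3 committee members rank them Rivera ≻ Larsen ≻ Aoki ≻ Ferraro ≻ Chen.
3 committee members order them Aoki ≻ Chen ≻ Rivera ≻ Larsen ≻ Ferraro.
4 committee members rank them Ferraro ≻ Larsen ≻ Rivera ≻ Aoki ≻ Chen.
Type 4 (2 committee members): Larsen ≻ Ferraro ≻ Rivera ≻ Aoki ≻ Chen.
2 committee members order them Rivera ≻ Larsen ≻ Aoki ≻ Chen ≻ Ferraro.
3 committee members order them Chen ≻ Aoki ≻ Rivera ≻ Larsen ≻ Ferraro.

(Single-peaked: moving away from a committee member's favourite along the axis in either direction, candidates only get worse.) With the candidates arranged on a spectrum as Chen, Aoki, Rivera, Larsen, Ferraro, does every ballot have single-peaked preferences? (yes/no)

Axis positions: Chen=1, Aoki=2, Rivera=3, Larsen=4, Ferraro=5.
Type 1 (peak Rivera at position 3): ranking walks positions 3-4-2-5-1, expanding outward from the peak — single-peaked.
Type 2 (peak Aoki at position 2): ranking walks positions 2-1-3-4-5, expanding outward from the peak — single-peaked.
Type 3 (peak Ferraro at position 5): ranking walks positions 5-4-3-2-1, expanding outward from the peak — single-peaked.
Type 4 (peak Larsen at position 4): ranking walks positions 4-5-3-2-1, expanding outward from the peak — single-peaked.
Type 5 (peak Rivera at position 3): ranking walks positions 3-4-2-1-5, expanding outward from the peak — single-peaked.
Type 6 (peak Chen at position 1): ranking walks positions 1-2-3-4-5, expanding outward from the peak — single-peaked.
Every ranking is single-peaked on this axis.

yes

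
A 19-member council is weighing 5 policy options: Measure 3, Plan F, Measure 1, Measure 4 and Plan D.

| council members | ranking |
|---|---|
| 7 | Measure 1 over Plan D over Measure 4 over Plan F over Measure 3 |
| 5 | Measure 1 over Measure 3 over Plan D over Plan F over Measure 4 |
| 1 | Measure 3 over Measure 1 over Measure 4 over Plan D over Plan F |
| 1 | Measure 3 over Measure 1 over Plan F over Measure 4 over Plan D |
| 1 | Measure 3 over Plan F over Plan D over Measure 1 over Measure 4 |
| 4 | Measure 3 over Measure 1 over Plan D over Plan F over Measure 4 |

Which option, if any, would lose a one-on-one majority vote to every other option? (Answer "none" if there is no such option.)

Measure 4

Pairwise majorities:
Measure 3 vs Plan F: Measure 3 preferred on 5+1+1+1+4 = 12 ballots; Measure 3 wins 12–7.
Measure 3–Measure 1: Measure 1 12–7.
Measure 3 vs Measure 4: Measure 3, 12–7.
Measure 3 vs Plan D: Measure 3 is ranked higher on 5+1+1+1+4 = 12 ballots, Plan D on 7. Measure 3 wins 12–7.
Plan F vs Measure 1: Measure 1, 18–1.
Plan F vs Measure 4: 11 to 8, Plan F.
Plan F vs Plan D: 1+1 = 2 for Plan F, 17 for Plan D — Plan D by 17–2.
Measure 1 vs Measure 4: Measure 1, 19–0.
Measure 1 vs Plan D: Measure 1 wins 18–1.
Measure 4 vs Plan D: Plan D wins 17–2.
Measure 4 loses to every other option — it is the Condorcet loser.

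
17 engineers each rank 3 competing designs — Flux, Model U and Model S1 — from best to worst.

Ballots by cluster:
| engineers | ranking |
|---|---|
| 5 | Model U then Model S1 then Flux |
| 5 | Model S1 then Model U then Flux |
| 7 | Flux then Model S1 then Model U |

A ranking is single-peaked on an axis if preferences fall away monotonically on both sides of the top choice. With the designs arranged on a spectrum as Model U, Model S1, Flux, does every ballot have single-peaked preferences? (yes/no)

yes

Axis positions: Model U=1, Model S1=2, Flux=3.
Cluster 1 (peak Model U at position 1): ranking walks positions 1-2-3, expanding outward from the peak — single-peaked.
Cluster 2 (peak Model S1 at position 2): ranking walks positions 2-1-3, expanding outward from the peak — single-peaked.
Cluster 3 (peak Flux at position 3): ranking walks positions 3-2-1, expanding outward from the peak — single-peaked.
Every ranking is single-peaked on this axis.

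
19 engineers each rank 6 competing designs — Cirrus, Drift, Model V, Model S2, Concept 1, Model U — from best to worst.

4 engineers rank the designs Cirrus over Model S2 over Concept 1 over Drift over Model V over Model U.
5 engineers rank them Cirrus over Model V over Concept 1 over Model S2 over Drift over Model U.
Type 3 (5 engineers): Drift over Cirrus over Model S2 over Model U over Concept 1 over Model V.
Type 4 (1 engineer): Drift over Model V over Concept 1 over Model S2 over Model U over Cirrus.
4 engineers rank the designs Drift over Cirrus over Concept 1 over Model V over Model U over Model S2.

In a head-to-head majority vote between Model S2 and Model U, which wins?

Ballots ranking Model S2 above Model U: 4 + 5 + 5 + 1 = 15.
Ballots ranking Model U above Model S2: 19 − 15 = 4.
Model S2 wins the head-to-head 15–4.

Model S2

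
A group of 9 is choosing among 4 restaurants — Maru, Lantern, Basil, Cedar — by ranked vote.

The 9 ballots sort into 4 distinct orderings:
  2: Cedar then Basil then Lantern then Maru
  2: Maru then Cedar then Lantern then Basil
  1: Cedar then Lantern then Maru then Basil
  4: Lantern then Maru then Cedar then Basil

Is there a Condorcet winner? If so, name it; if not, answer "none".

none

Check each pair by majority over 9 ballots:
Maru vs Lantern: Maru is ranked higher on 2 ballots, Lantern on 7. Lantern wins 7–2.
Maru vs Basil: 7 to 2, Maru.
Maru–Cedar: Maru 6–3.
Lantern vs Basil: Lantern preferred on 2+1+4 = 7 ballots; Lantern wins 7–2.
Lantern vs Cedar: Cedar, 5–4.
Basil vs Cedar: Basil preferred on 0 ballots; Cedar wins 9–0.
Each restaurant drops at least one matchup (Maru loses to Lantern; Lantern loses to Cedar; Basil loses to Maru; Cedar loses to Maru); the cycle Maru beats Cedar beats Lantern beats Maru rules out a Condorcet winner.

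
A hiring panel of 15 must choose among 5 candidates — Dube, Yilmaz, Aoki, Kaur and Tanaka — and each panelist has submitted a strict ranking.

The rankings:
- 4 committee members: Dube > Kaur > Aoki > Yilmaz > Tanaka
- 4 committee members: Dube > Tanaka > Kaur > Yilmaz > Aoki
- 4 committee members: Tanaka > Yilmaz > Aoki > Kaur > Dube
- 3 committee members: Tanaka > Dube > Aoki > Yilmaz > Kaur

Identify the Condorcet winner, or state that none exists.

Dube

Pairwise majorities:
Dube–Yilmaz: Dube 11–4.
Dube vs Aoki: Dube is ranked higher on 4+4+3 = 11 ballots, Aoki on 4. Dube wins 11–4.
Dube vs Kaur: Dube wins 11–4.
Dube vs Tanaka: Dube wins 8–7.
Yilmaz vs Aoki: Yilmaz wins 8–7.
Yilmaz–Kaur: Kaur 8–7.
Yilmaz–Tanaka: Tanaka 11–4.
Aoki vs Kaur: Kaur, 8–7.
Aoki vs Tanaka: Aoki is ranked higher on 4 ballots, Tanaka on 11. Tanaka wins 11–4.
Kaur vs Tanaka: Kaur is ranked higher on 4 ballots, Tanaka on 11. Tanaka wins 11–4.
Dube defeats every rival head-to-head and is the Condorcet winner.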